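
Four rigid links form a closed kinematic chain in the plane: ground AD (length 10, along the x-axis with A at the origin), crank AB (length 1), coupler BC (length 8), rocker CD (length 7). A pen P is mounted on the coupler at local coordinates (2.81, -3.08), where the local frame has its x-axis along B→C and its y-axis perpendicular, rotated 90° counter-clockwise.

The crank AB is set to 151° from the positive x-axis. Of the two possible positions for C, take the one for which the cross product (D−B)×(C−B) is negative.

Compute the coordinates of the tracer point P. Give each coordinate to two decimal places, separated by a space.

A=(0,0), D=(10.00,0)
B = A + 1.00·(cos151°, sin151°) = (-0.8746, 0.4848)
|BD| = 10.8854
circle(B,8.00) ∩ circle(D,7.00): a=6.1317, h=5.1383
  candidates: C₊=(5.4798,5.3449) cross=55.933; C₋=(5.0222,-4.9215) cross=-55.933
  mode - wants cross < 0 → take C=(5.0222,-4.9215) (cross=-55.933)
ex = (C−B)/|BC| = (0.7371,-0.6758); ey = (0.6758,0.7371)
P = B + 2.81·ex + -3.08·ey = (-0.8848,-3.6844)

-0.88 -3.68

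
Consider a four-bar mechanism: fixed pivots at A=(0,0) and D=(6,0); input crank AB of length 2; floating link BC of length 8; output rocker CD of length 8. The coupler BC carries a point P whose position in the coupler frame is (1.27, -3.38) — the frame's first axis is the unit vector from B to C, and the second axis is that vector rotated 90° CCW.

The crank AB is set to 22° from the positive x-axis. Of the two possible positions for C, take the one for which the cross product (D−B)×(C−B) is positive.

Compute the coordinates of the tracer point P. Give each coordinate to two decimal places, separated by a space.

5.45 0.44

A=(0,0), D=(6.00,0)
B = A + 2.00·(cos22°, sin22°) = (1.8544, 0.7492)
|BD| = 4.2128
circle(B,8.00) ∩ circle(D,8.00): a=2.1064, h=7.7177
  candidates: C₊=(5.2997,7.9693) cross=32.513; C₋=(2.5546,-7.2201) cross=-32.513
  mode + wants cross > 0 → take C=(5.2997,7.9693) (cross=32.513)
ex = (C−B)/|BC| = (0.4307,0.9025); ey = (-0.9025,0.4307)
P = B + 1.27·ex + -3.38·ey = (5.4518,0.4397)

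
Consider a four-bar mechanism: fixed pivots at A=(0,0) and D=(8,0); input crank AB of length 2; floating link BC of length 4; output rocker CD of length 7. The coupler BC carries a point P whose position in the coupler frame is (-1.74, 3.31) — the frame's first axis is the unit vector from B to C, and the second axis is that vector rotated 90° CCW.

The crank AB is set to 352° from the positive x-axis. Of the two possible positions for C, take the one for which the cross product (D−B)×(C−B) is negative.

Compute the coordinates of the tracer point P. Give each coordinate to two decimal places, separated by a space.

A=(0,0), D=(8.00,0)
B = A + 2.00·(cos352°, sin352°) = (1.9805, -0.2783)
|BD| = 6.0259
circle(B,4.00) ∩ circle(D,7.00): a=0.2748, h=3.9906
  candidates: C₊=(2.0707,3.7206) cross=24.047; C₋=(2.4393,-4.2519) cross=-24.047
  mode - wants cross < 0 → take C=(2.4393,-4.2519) (cross=-24.047)
ex = (C−B)/|BC| = (0.1147,-0.9934); ey = (0.9934,0.1147)
P = B + -1.74·ex + 3.31·ey = (5.0691,1.8298)

5.07 1.83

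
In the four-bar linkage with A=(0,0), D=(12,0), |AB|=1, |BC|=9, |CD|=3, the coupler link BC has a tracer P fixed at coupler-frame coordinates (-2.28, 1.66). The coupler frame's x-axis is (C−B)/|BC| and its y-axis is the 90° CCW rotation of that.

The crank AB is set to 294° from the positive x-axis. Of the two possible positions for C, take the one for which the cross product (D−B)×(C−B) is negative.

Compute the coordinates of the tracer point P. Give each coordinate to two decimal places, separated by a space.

-1.76 0.89

A=(0,0), D=(12.00,0)
B = A + 1.00·(cos294°, sin294°) = (0.4067, -0.9135)
|BD| = 11.6292
circle(B,9.00) ∩ circle(D,3.00): a=8.9103, h=1.2678
  candidates: C₊=(9.1899,1.0503) cross=14.744; C₋=(9.3891,-1.4775) cross=-14.744
  mode - wants cross < 0 → take C=(9.3891,-1.4775) (cross=-14.744)
ex = (C−B)/|BC| = (0.9980,-0.0627); ey = (0.0627,0.9980)
P = B + -2.28·ex + 1.66·ey = (-1.7648,0.8861)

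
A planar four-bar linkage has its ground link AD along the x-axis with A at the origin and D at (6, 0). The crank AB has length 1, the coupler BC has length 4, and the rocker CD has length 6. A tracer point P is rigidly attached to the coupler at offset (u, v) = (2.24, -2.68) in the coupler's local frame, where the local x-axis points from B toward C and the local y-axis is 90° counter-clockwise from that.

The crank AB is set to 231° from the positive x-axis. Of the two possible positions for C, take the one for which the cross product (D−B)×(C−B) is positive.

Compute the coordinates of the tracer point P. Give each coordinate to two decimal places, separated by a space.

2.67 0.37

A=(0,0), D=(6.00,0)
B = A + 1.00·(cos231°, sin231°) = (-0.6293, -0.7771)
|BD| = 6.6747
circle(B,4.00) ∩ circle(D,6.00): a=1.8392, h=3.5521
  candidates: C₊=(0.7838,2.9649) cross=23.709; C₋=(1.6109,-4.0910) cross=-23.709
  mode + wants cross > 0 → take C=(0.7838,2.9649) (cross=23.709)
ex = (C−B)/|BC| = (0.3533,0.9355); ey = (-0.9355,0.3533)
P = B + 2.24·ex + -2.68·ey = (2.6692,0.3717)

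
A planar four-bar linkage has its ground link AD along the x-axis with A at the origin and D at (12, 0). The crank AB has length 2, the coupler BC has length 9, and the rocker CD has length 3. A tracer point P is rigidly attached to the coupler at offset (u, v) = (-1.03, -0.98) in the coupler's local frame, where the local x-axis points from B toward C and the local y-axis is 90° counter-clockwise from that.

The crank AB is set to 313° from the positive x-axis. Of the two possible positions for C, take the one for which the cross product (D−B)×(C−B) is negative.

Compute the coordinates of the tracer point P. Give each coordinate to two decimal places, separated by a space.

A=(0,0), D=(12.00,0)
B = A + 2.00·(cos313°, sin313°) = (1.3640, -1.4627)
|BD| = 10.7361
circle(B,9.00) ∩ circle(D,3.00): a=8.7212, h=2.2227
  candidates: C₊=(9.7011,1.9274) cross=23.863; C₋=(10.3067,-2.4765) cross=-23.863
  mode - wants cross < 0 → take C=(10.3067,-2.4765) (cross=-23.863)
ex = (C−B)/|BC| = (0.9936,-0.1126); ey = (0.1126,0.9936)
P = B + -1.03·ex + -0.98·ey = (0.2302,-2.3205)

0.23 -2.32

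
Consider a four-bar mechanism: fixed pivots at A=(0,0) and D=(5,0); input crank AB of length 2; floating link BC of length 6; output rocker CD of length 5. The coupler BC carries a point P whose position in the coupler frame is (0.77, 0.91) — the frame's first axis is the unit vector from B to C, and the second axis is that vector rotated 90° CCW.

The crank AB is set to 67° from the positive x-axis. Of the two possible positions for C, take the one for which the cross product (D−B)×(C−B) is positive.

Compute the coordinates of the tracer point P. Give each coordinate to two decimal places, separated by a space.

0.98 3.02

A=(0,0), D=(5.00,0)
B = A + 2.00·(cos67°, sin67°) = (0.7815, 1.8410)
|BD| = 4.6028
circle(B,6.00) ∩ circle(D,5.00): a=3.4963, h=4.8760
  candidates: C₊=(5.9362,4.9116) cross=22.443; C₋=(2.0356,-4.0265) cross=-22.443
  mode + wants cross > 0 → take C=(5.9362,4.9116) (cross=22.443)
ex = (C−B)/|BC| = (0.8591,0.5118); ey = (-0.5118,0.8591)
P = B + 0.77·ex + 0.91·ey = (0.9773,3.0169)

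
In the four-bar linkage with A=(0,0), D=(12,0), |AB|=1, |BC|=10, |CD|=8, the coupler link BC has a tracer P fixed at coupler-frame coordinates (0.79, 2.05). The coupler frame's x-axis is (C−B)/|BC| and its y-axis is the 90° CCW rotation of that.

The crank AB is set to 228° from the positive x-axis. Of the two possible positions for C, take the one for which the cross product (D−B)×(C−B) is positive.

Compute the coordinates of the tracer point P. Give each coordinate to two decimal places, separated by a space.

-1.47 1.30

A=(0,0), D=(12.00,0)
B = A + 1.00·(cos228°, sin228°) = (-0.6691, -0.7431)
|BD| = 12.6909
circle(B,10.00) ∩ circle(D,8.00): a=7.7638, h=6.3027
  candidates: C₊=(6.7123,6.0033) cross=79.986; C₋=(7.4504,-6.5804) cross=-79.986
  mode + wants cross > 0 → take C=(6.7123,6.0033) (cross=79.986)
ex = (C−B)/|BC| = (0.7381,0.6746); ey = (-0.6746,0.7381)
P = B + 0.79·ex + 2.05·ey = (-1.4690,1.3030)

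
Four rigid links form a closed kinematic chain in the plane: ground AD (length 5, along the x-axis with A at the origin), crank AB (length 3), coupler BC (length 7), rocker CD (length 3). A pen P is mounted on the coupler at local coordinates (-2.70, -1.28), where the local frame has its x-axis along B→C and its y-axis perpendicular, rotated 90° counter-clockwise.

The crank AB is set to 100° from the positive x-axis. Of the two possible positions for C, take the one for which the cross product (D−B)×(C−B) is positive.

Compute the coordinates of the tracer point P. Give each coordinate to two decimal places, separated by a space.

A=(0,0), D=(5.00,0)
B = A + 3.00·(cos100°, sin100°) = (-0.5209, 2.9544)
|BD| = 6.2617
circle(B,7.00) ∩ circle(D,3.00): a=6.3249, h=2.9993
  candidates: C₊=(6.4708,2.6147) cross=18.781; C₋=(3.6405,-2.6743) cross=-18.781
  mode + wants cross > 0 → take C=(6.4708,2.6147) (cross=18.781)
ex = (C−B)/|BC| = (0.9988,-0.0485); ey = (0.0485,0.9988)
P = B + -2.70·ex + -1.28·ey = (-3.2799,1.8070)

-3.28 1.81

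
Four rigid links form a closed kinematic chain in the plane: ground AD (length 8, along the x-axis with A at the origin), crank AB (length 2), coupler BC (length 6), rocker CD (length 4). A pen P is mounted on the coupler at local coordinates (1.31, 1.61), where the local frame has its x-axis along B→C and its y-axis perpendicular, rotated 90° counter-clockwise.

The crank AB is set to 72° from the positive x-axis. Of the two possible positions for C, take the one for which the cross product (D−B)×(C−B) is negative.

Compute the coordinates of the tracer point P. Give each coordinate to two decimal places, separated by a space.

2.69 2.08

A=(0,0), D=(8.00,0)
B = A + 2.00·(cos72°, sin72°) = (0.6180, 1.9021)
|BD| = 7.6231
circle(B,6.00) ∩ circle(D,4.00): a=5.1233, h=3.1227
  candidates: C₊=(6.3585,3.6477) cross=23.805; C₋=(4.8002,-2.4002) cross=-23.805
  mode - wants cross < 0 → take C=(4.8002,-2.4002) (cross=-23.805)
ex = (C−B)/|BC| = (0.6970,-0.7171); ey = (0.7171,0.6970)
P = B + 1.31·ex + 1.61·ey = (2.6856,2.0850)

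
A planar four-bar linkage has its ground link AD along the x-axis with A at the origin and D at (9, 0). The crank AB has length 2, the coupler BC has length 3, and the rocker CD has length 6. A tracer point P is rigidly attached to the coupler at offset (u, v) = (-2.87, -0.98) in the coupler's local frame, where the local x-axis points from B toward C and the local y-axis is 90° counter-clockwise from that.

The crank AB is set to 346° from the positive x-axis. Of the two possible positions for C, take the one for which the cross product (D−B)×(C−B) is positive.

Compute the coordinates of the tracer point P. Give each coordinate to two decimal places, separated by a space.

A=(0,0), D=(9.00,0)
B = A + 2.00·(cos346°, sin346°) = (1.9406, -0.4838)
|BD| = 7.0760
circle(B,3.00) ∩ circle(D,6.00): a=1.6301, h=2.5185
  candidates: C₊=(3.3947,2.1402) cross=17.821; C₋=(3.7391,-2.8850) cross=-17.821
  mode + wants cross > 0 → take C=(3.3947,2.1402) (cross=17.821)
ex = (C−B)/|BC| = (0.4847,0.8747); ey = (-0.8747,0.4847)
P = B + -2.87·ex + -0.98·ey = (1.4067,-3.4692)

1.41 -3.47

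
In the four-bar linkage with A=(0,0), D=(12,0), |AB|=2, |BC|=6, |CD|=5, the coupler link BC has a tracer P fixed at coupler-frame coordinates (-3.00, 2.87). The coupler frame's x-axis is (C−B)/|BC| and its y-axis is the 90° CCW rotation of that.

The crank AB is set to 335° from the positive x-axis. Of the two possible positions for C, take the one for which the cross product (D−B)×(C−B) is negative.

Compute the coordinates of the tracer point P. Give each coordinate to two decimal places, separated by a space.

A=(0,0), D=(12.00,0)
B = A + 2.00·(cos335°, sin335°) = (1.8126, -0.8452)
|BD| = 10.2224
circle(B,6.00) ∩ circle(D,5.00): a=5.6492, h=2.0214
  candidates: C₊=(7.2754,1.6364) cross=20.664; C₋=(7.6096,-2.3926) cross=-20.664
  mode - wants cross < 0 → take C=(7.6096,-2.3926) (cross=-20.664)
ex = (C−B)/|BC| = (0.9662,-0.2579); ey = (0.2579,0.9662)
P = B + -3.00·ex + 2.87·ey = (-0.3457,2.7014)

-0.35 2.70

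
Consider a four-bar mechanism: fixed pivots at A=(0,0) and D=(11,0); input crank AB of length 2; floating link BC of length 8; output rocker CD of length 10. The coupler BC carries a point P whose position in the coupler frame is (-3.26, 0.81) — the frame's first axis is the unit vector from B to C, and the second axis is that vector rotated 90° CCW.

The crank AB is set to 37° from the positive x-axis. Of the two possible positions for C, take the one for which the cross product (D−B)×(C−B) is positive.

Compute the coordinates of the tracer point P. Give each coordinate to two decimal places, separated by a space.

A=(0,0), D=(11.00,0)
B = A + 2.00·(cos37°, sin37°) = (1.5973, 1.2036)
|BD| = 9.4795
circle(B,8.00) ∩ circle(D,10.00): a=2.8409, h=7.4786
  candidates: C₊=(5.3647,8.2610) cross=70.893; C₋=(3.4656,-6.5751) cross=-70.893
  mode + wants cross > 0 → take C=(5.3647,8.2610) (cross=70.893)
ex = (C−B)/|BC| = (0.4709,0.8822); ey = (-0.8822,0.4709)
P = B + -3.26·ex + 0.81·ey = (-0.6525,-1.2908)

-0.65 -1.29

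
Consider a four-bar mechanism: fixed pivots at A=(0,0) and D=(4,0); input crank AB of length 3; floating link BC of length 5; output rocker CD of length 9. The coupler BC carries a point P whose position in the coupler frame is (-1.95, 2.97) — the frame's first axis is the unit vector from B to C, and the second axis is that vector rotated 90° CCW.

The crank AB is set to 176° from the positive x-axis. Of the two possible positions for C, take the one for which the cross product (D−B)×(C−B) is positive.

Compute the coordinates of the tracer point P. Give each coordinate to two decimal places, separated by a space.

A=(0,0), D=(4.00,0)
B = A + 3.00·(cos176°, sin176°) = (-2.9927, 0.2093)
|BD| = 6.9958
circle(B,5.00) ∩ circle(D,9.00): a=-0.5045, h=4.9745
  candidates: C₊=(-3.3481,5.1966) cross=34.801; C₋=(-3.6457,-4.7479) cross=-34.801
  mode + wants cross > 0 → take C=(-3.3481,5.1966) (cross=34.801)
ex = (C−B)/|BC| = (-0.0711,0.9975); ey = (-0.9975,-0.0711)
P = B + -1.95·ex + 2.97·ey = (-5.8166,-1.9469)

-5.82 -1.95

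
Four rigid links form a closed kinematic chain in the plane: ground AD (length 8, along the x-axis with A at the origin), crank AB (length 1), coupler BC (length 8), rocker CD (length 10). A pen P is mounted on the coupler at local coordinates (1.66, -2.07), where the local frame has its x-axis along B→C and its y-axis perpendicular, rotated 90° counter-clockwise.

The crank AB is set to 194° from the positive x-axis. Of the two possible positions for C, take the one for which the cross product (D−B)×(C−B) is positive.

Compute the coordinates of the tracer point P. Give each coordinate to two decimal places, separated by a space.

1.49 0.76

A=(0,0), D=(8.00,0)
B = A + 1.00·(cos194°, sin194°) = (-0.9703, -0.2419)
|BD| = 8.9736
circle(B,8.00) ∩ circle(D,10.00): a=2.4809, h=7.6056
  candidates: C₊=(1.3046,7.4278) cross=68.249; C₋=(1.7147,-7.7779) cross=-68.249
  mode + wants cross > 0 → take C=(1.3046,7.4278) (cross=68.249)
ex = (C−B)/|BC| = (0.2844,0.9587); ey = (-0.9587,0.2844)
P = B + 1.66·ex + -2.07·ey = (1.4863,0.7609)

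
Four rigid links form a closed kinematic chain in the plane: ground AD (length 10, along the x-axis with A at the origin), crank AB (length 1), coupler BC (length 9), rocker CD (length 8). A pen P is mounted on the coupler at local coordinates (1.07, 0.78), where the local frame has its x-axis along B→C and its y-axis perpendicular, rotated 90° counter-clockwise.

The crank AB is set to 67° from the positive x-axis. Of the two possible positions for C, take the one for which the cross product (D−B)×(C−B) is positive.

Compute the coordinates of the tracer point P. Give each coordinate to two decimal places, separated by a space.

A=(0,0), D=(10.00,0)
B = A + 1.00·(cos67°, sin67°) = (0.3907, 0.9205)
|BD| = 9.6533
circle(B,9.00) ∩ circle(D,8.00): a=5.7072, h=6.9590
  candidates: C₊=(6.7355,7.3036) cross=67.177; C₋=(5.4083,-6.5510) cross=-67.177
  mode + wants cross > 0 → take C=(6.7355,7.3036) (cross=67.177)
ex = (C−B)/|BC| = (0.7050,0.7092); ey = (-0.7092,0.7050)
P = B + 1.07·ex + 0.78·ey = (0.5918,2.2293)

0.59 2.23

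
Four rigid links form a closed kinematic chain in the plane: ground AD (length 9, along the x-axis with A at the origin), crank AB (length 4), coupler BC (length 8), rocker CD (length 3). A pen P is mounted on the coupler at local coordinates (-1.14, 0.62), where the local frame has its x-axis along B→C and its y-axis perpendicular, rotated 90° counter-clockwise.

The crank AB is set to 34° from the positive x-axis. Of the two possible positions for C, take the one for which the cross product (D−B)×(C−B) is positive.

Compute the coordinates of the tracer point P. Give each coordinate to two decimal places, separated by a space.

A=(0,0), D=(9.00,0)
B = A + 4.00·(cos34°, sin34°) = (3.3162, 2.2368)
|BD| = 6.1081
circle(B,8.00) ∩ circle(D,3.00): a=7.5563, h=2.6273
  candidates: C₊=(11.3097,1.9145) cross=16.048; C₋=(9.3854,-2.9751) cross=-16.048
  mode + wants cross > 0 → take C=(11.3097,1.9145) (cross=16.048)
ex = (C−B)/|BC| = (0.9992,-0.0403); ey = (0.0403,0.9992)
P = B + -1.14·ex + 0.62·ey = (2.2020,2.9022)

2.20 2.90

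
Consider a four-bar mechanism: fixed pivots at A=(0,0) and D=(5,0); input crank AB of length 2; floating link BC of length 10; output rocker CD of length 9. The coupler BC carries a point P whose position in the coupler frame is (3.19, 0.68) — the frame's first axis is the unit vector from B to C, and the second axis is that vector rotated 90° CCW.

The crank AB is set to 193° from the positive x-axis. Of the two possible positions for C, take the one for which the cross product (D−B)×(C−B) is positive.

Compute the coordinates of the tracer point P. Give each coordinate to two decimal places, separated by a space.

-1.20 2.72

A=(0,0), D=(5.00,0)
B = A + 2.00·(cos193°, sin193°) = (-1.9487, -0.4499)
|BD| = 6.9633
circle(B,10.00) ∩ circle(D,9.00): a=4.8459, h=8.7474
  candidates: C₊=(2.3219,8.5923) cross=60.911; C₋=(3.4523,-8.8659) cross=-60.911
  mode + wants cross > 0 → take C=(2.3219,8.5923) (cross=60.911)
ex = (C−B)/|BC| = (0.4271,0.9042); ey = (-0.9042,0.4271)
P = B + 3.19·ex + 0.68·ey = (-1.2013,2.7250)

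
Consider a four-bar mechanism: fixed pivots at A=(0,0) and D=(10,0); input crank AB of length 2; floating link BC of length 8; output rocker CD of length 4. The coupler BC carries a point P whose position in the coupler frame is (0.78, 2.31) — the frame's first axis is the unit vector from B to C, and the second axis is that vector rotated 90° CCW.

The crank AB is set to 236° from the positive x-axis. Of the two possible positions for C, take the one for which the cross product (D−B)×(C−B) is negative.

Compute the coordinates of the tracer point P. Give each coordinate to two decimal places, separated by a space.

A=(0,0), D=(10.00,0)
B = A + 2.00·(cos236°, sin236°) = (-1.1184, -1.6581)
|BD| = 11.2413
circle(B,8.00) ∩ circle(D,4.00): a=7.7556, h=1.9621
  candidates: C₊=(6.2630,1.4265) cross=22.057; C₋=(6.8418,-2.4548) cross=-22.057
  mode - wants cross < 0 → take C=(6.8418,-2.4548) (cross=-22.057)
ex = (C−B)/|BC| = (0.9950,-0.0996); ey = (0.0996,0.9950)
P = B + 0.78·ex + 2.31·ey = (-0.1122,0.5628)

-0.11 0.56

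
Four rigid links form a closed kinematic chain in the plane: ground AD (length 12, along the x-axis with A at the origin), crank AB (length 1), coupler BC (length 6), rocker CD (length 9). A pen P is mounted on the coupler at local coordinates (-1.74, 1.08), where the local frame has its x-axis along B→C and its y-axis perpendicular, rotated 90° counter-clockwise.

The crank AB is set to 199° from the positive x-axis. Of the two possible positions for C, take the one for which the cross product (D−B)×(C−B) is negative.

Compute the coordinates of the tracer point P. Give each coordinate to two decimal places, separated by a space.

A=(0,0), D=(12.00,0)
B = A + 1.00·(cos199°, sin199°) = (-0.9455, -0.3256)
|BD| = 12.9496
circle(B,6.00) ∩ circle(D,9.00): a=4.7373, h=3.6821
  candidates: C₊=(3.6977,3.4745) cross=47.682; C₋=(3.8829,-3.8874) cross=-47.682
  mode - wants cross < 0 → take C=(3.8829,-3.8874) (cross=-47.682)
ex = (C−B)/|BC| = (0.8047,-0.5936); ey = (0.5936,0.8047)
P = B + -1.74·ex + 1.08·ey = (-1.7046,1.5765)

-1.70 1.58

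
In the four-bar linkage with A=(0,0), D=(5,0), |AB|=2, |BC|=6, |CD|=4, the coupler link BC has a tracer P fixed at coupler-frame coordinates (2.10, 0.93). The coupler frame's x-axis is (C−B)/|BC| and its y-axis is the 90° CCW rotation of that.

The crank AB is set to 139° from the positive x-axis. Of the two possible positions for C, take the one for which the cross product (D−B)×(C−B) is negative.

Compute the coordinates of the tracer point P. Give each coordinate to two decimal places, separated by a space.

0.59 0.38

A=(0,0), D=(5.00,0)
B = A + 2.00·(cos139°, sin139°) = (-1.5094, 1.3121)
|BD| = 6.6403
circle(B,6.00) ∩ circle(D,4.00): a=4.8261, h=3.5649
  candidates: C₊=(3.9260,3.8531) cross=23.672; C₋=(2.5171,-3.1361) cross=-23.672
  mode - wants cross < 0 → take C=(2.5171,-3.1361) (cross=-23.672)
ex = (C−B)/|BC| = (0.6711,-0.7414); ey = (0.7414,0.6711)
P = B + 2.10·ex + 0.93·ey = (0.5894,0.3793)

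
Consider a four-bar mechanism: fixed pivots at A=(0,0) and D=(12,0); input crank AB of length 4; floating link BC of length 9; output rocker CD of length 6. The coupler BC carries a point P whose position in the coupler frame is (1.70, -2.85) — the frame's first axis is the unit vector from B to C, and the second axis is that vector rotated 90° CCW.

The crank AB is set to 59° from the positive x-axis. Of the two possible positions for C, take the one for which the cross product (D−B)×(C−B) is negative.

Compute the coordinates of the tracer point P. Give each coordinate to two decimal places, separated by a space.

0.77 0.37

A=(0,0), D=(12.00,0)
B = A + 4.00·(cos59°, sin59°) = (2.0602, 3.4287)
|BD| = 10.5146
circle(B,9.00) ∩ circle(D,6.00): a=7.3972, h=5.1266
  candidates: C₊=(10.7247,5.8629) cross=53.904; C₋=(7.3813,-3.8298) cross=-53.904
  mode - wants cross < 0 → take C=(7.3813,-3.8298) (cross=-53.904)
ex = (C−B)/|BC| = (0.5912,-0.8065); ey = (0.8065,0.5912)
P = B + 1.70·ex + -2.85·ey = (0.7667,0.3726)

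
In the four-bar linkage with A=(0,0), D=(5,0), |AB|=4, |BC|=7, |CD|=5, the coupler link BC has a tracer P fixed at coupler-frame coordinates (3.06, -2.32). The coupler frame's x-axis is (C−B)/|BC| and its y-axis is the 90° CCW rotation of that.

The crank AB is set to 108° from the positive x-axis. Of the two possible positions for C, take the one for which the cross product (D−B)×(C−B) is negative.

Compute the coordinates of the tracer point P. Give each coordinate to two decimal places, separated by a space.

-2.51 0.18

A=(0,0), D=(5.00,0)
B = A + 4.00·(cos108°, sin108°) = (-1.2361, 3.8042)
|BD| = 7.3048
circle(B,7.00) ∩ circle(D,5.00): a=5.2952, h=4.5783
  candidates: C₊=(5.6687,4.9551) cross=33.444; C₋=(0.9000,-2.8619) cross=-33.444
  mode - wants cross < 0 → take C=(0.9000,-2.8619) (cross=-33.444)
ex = (C−B)/|BC| = (0.3052,-0.9523); ey = (0.9523,0.3052)
P = B + 3.06·ex + -2.32·ey = (-2.5116,0.1822)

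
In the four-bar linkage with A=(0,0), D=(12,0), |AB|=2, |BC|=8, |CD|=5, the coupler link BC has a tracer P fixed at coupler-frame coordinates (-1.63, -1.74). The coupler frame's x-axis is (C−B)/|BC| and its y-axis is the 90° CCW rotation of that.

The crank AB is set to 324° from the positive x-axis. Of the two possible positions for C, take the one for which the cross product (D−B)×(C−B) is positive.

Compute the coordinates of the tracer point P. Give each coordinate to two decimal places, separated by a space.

A=(0,0), D=(12.00,0)
B = A + 2.00·(cos324°, sin324°) = (1.6180, -1.1756)
|BD| = 10.4483
circle(B,8.00) ∩ circle(D,5.00): a=7.0905, h=3.7047
  candidates: C₊=(8.2467,3.3034) cross=38.708; C₋=(9.0803,-4.0590) cross=-38.708
  mode + wants cross > 0 → take C=(8.2467,3.3034) (cross=38.708)
ex = (C−B)/|BC| = (0.8286,0.5599); ey = (-0.5599,0.8286)
P = B + -1.63·ex + -1.74·ey = (1.2416,-3.5299)

1.24 -3.53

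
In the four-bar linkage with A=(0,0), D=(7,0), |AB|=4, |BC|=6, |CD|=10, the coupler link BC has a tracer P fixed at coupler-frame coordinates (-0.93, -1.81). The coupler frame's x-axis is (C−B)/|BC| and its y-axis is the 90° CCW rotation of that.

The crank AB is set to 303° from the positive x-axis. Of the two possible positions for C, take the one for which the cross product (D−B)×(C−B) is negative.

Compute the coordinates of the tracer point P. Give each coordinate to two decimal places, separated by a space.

0.23 -2.76

A=(0,0), D=(7.00,0)
B = A + 4.00·(cos303°, sin303°) = (2.1786, -3.3547)
|BD| = 5.8737
circle(B,6.00) ∩ circle(D,10.00): a=-2.5112, h=5.4492
  candidates: C₊=(-2.9950,-0.3159) cross=32.007; C₋=(3.2295,-9.2619) cross=-32.007
  mode - wants cross < 0 → take C=(3.2295,-9.2619) (cross=-32.007)
ex = (C−B)/|BC| = (0.1752,-0.9845); ey = (0.9845,0.1752)
P = B + -0.93·ex + -1.81·ey = (0.2336,-2.7561)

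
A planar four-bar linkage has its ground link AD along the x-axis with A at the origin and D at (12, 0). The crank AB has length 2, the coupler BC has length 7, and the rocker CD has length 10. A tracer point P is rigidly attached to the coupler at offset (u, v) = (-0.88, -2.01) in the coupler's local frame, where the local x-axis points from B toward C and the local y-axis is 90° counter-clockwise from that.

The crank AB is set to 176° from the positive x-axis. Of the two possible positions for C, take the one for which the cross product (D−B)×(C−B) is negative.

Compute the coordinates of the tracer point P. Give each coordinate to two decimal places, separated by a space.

-4.01 -0.73

A=(0,0), D=(12.00,0)
B = A + 2.00·(cos176°, sin176°) = (-1.9951, 0.1395)
|BD| = 13.9958
circle(B,7.00) ∩ circle(D,10.00): a=5.1759, h=4.7127
  candidates: C₊=(3.2275,4.8004) cross=65.958; C₋=(3.1336,-4.6246) cross=-65.958
  mode - wants cross < 0 → take C=(3.1336,-4.6246) (cross=-65.958)
ex = (C−B)/|BC| = (0.7327,-0.6806); ey = (0.6806,0.7327)
P = B + -0.88·ex + -2.01·ey = (-4.0078,-0.7342)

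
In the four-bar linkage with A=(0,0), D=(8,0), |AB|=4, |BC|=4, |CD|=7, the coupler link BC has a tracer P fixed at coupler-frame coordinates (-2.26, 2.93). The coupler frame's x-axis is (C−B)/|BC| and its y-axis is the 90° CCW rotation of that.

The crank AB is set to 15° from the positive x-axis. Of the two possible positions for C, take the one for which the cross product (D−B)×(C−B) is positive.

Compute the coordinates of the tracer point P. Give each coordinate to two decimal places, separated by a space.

1.45 -1.77

A=(0,0), D=(8.00,0)
B = A + 4.00·(cos15°, sin15°) = (3.8637, 1.0353)
|BD| = 4.2639
circle(B,4.00) ∩ circle(D,7.00): a=-1.7378, h=3.6028
  candidates: C₊=(3.0527,4.9522) cross=15.362; C₋=(1.3032,-2.0378) cross=-15.362
  mode + wants cross > 0 → take C=(3.0527,4.9522) (cross=15.362)
ex = (C−B)/|BC| = (-0.2027,0.9792); ey = (-0.9792,-0.2027)
P = B + -2.26·ex + 2.93·ey = (1.4528,-1.7718)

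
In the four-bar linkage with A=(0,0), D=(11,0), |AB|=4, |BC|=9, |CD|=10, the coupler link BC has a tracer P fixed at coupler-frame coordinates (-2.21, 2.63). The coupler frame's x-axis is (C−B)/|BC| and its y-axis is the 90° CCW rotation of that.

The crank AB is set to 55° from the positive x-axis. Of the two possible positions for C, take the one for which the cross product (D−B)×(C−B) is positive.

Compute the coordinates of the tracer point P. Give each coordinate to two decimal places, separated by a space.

A=(0,0), D=(11.00,0)
B = A + 4.00·(cos55°, sin55°) = (2.2943, 3.2766)
|BD| = 9.3019
circle(B,9.00) ∩ circle(D,10.00): a=3.6297, h=8.2356
  candidates: C₊=(8.5923,9.7058) cross=76.607; C₋=(2.7903,-5.7097) cross=-76.607
  mode + wants cross > 0 → take C=(8.5923,9.7058) (cross=76.607)
ex = (C−B)/|BC| = (0.6998,0.7144); ey = (-0.7144,0.6998)
P = B + -2.21·ex + 2.63·ey = (-1.1310,3.5383)

-1.13 3.54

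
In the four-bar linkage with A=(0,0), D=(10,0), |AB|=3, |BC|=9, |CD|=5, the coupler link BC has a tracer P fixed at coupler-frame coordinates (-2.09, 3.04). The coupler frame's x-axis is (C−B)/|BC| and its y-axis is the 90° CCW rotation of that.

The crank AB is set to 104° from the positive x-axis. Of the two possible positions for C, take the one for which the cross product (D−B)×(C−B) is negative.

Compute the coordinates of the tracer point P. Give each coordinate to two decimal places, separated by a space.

-0.29 6.57

A=(0,0), D=(10.00,0)
B = A + 3.00·(cos104°, sin104°) = (-0.7258, 2.9109)
|BD| = 11.1137
circle(B,9.00) ∩ circle(D,5.00): a=8.0763, h=3.9716
  candidates: C₊=(8.1088,4.6285) cross=44.140; C₋=(6.0283,-3.0374) cross=-44.140
  mode - wants cross < 0 → take C=(6.0283,-3.0374) (cross=-44.140)
ex = (C−B)/|BC| = (0.7505,-0.6609); ey = (0.6609,0.7505)
P = B + -2.09·ex + 3.04·ey = (-0.2850,6.5736)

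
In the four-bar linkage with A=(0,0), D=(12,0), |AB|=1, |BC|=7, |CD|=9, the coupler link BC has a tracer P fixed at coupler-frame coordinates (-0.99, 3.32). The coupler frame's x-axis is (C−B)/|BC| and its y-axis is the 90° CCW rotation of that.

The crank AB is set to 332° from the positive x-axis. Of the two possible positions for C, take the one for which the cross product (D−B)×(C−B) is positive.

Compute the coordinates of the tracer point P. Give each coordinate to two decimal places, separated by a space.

-2.43 0.55

A=(0,0), D=(12.00,0)
B = A + 1.00·(cos332°, sin332°) = (0.8829, -0.4695)
|BD| = 11.1270
circle(B,7.00) ∩ circle(D,9.00): a=4.1255, h=5.6551
  candidates: C₊=(4.7662,5.3546) cross=62.924; C₋=(5.2434,-5.9455) cross=-62.924
  mode + wants cross > 0 → take C=(4.7662,5.3546) (cross=62.924)
ex = (C−B)/|BC| = (0.5548,0.8320); ey = (-0.8320,0.5548)
P = B + -0.99·ex + 3.32·ey = (-2.4286,0.5486)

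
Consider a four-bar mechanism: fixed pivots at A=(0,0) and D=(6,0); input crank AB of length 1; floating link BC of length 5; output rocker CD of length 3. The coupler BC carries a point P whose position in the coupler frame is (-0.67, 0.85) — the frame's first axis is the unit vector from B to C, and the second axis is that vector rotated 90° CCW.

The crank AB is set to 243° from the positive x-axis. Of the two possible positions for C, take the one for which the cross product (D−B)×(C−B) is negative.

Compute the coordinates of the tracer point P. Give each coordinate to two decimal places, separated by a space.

-0.82 0.13

A=(0,0), D=(6.00,0)
B = A + 1.00·(cos243°, sin243°) = (-0.4540, -0.8910)
|BD| = 6.5152
circle(B,5.00) ∩ circle(D,3.00): a=4.4855, h=2.2091
  candidates: C₊=(3.6872,1.9108) cross=14.393; C₋=(4.2915,-2.4660) cross=-14.393
  mode - wants cross < 0 → take C=(4.2915,-2.4660) (cross=-14.393)
ex = (C−B)/|BC| = (0.9491,-0.3150); ey = (0.3150,0.9491)
P = B + -0.67·ex + 0.85·ey = (-0.8221,0.1268)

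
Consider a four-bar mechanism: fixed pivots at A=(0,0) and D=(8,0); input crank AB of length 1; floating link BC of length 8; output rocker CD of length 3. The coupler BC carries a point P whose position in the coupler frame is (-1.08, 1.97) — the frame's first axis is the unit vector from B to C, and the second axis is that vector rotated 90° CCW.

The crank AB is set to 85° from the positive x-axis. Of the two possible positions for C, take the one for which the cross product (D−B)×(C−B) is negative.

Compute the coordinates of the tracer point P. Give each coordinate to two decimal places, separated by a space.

0.09 3.24

A=(0,0), D=(8.00,0)
B = A + 1.00·(cos85°, sin85°) = (0.0872, 0.9962)
|BD| = 7.9753
circle(B,8.00) ∩ circle(D,3.00): a=7.4358, h=2.9511
  candidates: C₊=(7.8333,2.9954) cross=23.536; C₋=(7.0961,-2.8606) cross=-23.536
  mode - wants cross < 0 → take C=(7.0961,-2.8606) (cross=-23.536)
ex = (C−B)/|BC| = (0.8761,-0.4821); ey = (0.4821,0.8761)
P = B + -1.08·ex + 1.97·ey = (0.0907,3.2428)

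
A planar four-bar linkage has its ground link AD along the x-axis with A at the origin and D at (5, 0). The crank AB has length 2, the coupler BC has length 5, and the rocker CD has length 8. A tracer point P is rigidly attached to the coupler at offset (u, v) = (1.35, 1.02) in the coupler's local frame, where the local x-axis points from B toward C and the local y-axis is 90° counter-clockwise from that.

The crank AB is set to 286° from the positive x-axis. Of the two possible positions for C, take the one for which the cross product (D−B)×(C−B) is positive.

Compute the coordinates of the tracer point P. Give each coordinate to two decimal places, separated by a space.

A=(0,0), D=(5.00,0)
B = A + 2.00·(cos286°, sin286°) = (0.5513, -1.9225)
|BD| = 4.8464
circle(B,5.00) ∩ circle(D,8.00): a=-1.6005, h=4.7369
  candidates: C₊=(-2.7970,1.7909) cross=22.957; C₋=(0.9613,-6.9057) cross=-22.957
  mode + wants cross > 0 → take C=(-2.7970,1.7909) (cross=22.957)
ex = (C−B)/|BC| = (-0.6696,0.7427); ey = (-0.7427,-0.6696)
P = B + 1.35·ex + 1.02·ey = (-1.1103,-1.6030)

-1.11 -1.60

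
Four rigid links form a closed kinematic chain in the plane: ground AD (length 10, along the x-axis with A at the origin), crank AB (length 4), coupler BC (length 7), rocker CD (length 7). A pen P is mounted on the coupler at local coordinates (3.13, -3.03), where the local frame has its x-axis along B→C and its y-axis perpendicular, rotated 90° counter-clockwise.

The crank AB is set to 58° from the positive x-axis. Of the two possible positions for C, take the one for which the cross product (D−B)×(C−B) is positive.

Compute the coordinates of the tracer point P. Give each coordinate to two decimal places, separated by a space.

A=(0,0), D=(10.00,0)
B = A + 4.00·(cos58°, sin58°) = (2.1197, 3.3922)
|BD| = 8.5794
circle(B,7.00) ∩ circle(D,7.00): a=4.2897, h=5.5316
  candidates: C₊=(8.2470,6.7769) cross=47.458; C₋=(3.8727,-3.3847) cross=-47.458
  mode + wants cross > 0 → take C=(8.2470,6.7769) (cross=47.458)
ex = (C−B)/|BC| = (0.8753,0.4835); ey = (-0.4835,0.8753)
P = B + 3.13·ex + -3.03·ey = (6.3246,2.2534)

6.32 2.25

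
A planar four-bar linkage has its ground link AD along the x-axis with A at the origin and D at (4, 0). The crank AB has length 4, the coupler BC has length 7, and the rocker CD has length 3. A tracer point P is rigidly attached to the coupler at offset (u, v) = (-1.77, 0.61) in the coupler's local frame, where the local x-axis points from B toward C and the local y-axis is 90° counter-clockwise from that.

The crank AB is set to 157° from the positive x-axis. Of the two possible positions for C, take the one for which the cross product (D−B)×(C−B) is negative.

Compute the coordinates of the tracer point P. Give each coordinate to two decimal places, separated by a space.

A=(0,0), D=(4.00,0)
B = A + 4.00·(cos157°, sin157°) = (-3.6820, 1.5629)
|BD| = 7.8394
circle(B,7.00) ∩ circle(D,3.00): a=6.4709, h=2.6697
  candidates: C₊=(3.1912,2.8889) cross=20.929; C₋=(2.1267,-2.3433) cross=-20.929
  mode - wants cross < 0 → take C=(2.1267,-2.3433) (cross=-20.929)
ex = (C−B)/|BC| = (0.8298,-0.5580); ey = (0.5580,0.8298)
P = B + -1.77·ex + 0.61·ey = (-4.8104,3.0568)

-4.81 3.06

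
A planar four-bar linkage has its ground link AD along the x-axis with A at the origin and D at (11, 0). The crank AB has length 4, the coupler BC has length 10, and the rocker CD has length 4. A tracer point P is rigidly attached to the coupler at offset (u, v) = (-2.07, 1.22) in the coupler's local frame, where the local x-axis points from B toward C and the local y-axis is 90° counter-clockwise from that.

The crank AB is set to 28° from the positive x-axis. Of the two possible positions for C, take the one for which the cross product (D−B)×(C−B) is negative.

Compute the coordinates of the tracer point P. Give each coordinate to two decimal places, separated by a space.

A=(0,0), D=(11.00,0)
B = A + 4.00·(cos28°, sin28°) = (3.5318, 1.8779)
|BD| = 7.7007
circle(B,10.00) ∩ circle(D,4.00): a=9.3044, h=3.6644
  candidates: C₊=(13.4489,3.1627) cross=28.219; C₋=(11.6617,-3.9449) cross=-28.219
  mode - wants cross < 0 → take C=(11.6617,-3.9449) (cross=-28.219)
ex = (C−B)/|BC| = (0.8130,-0.5823); ey = (0.5823,0.8130)
P = B + -2.07·ex + 1.22·ey = (2.5593,4.0750)

2.56 4.08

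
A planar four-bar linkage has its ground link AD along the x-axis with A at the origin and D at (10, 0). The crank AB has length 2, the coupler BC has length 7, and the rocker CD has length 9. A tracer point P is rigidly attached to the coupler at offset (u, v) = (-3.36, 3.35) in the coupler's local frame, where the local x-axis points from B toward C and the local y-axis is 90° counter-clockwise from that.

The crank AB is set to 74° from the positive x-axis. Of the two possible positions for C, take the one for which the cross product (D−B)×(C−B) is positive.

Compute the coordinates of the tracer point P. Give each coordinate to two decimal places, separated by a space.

A=(0,0), D=(10.00,0)
B = A + 2.00·(cos74°, sin74°) = (0.5513, 1.9225)
|BD| = 9.6423
circle(B,7.00) ∩ circle(D,9.00): a=3.1618, h=6.2452
  candidates: C₊=(4.8948,7.4119) cross=60.219; C₋=(2.4044,-4.8277) cross=-60.219
  mode + wants cross > 0 → take C=(4.8948,7.4119) (cross=60.219)
ex = (C−B)/|BC| = (0.6205,0.7842); ey = (-0.7842,0.6205)
P = B + -3.36·ex + 3.35·ey = (-4.1607,1.3663)

-4.16 1.37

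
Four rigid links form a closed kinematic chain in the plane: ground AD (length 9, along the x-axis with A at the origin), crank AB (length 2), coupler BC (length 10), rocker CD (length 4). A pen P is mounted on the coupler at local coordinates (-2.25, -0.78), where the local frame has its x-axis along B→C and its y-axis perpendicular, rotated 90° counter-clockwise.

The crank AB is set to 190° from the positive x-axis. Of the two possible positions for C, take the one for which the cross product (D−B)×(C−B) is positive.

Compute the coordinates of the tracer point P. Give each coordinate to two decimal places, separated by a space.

A=(0,0), D=(9.00,0)
B = A + 2.00·(cos190°, sin190°) = (-1.9696, -0.3473)
|BD| = 10.9751
circle(B,10.00) ∩ circle(D,4.00): a=9.3144, h=3.6390
  candidates: C₊=(7.2250,3.5846) cross=39.938; C₋=(7.4553,-3.6897) cross=-39.938
  mode + wants cross > 0 → take C=(7.2250,3.5846) (cross=39.938)
ex = (C−B)/|BC| = (0.9195,0.3932); ey = (-0.3932,0.9195)
P = B + -2.25·ex + -0.78·ey = (-3.7317,-1.9491)

-3.73 -1.95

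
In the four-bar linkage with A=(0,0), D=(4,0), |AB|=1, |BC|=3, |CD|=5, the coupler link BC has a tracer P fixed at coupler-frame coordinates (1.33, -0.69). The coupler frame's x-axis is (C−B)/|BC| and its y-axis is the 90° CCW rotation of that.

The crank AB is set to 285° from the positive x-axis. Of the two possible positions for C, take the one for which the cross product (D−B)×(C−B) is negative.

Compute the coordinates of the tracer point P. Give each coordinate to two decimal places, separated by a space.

-0.14 -2.41

A=(0,0), D=(4.00,0)
B = A + 1.00·(cos285°, sin285°) = (0.2588, -0.9659)
|BD| = 3.8639
circle(B,3.00) ∩ circle(D,5.00): a=-0.1385, h=2.9968
  candidates: C₊=(-0.6245,1.9011) cross=11.579; C₋=(0.8739,-3.9022) cross=-11.579
  mode - wants cross < 0 → take C=(0.8739,-3.9022) (cross=-11.579)
ex = (C−B)/|BC| = (0.2050,-0.9788); ey = (0.9788,0.2050)
P = B + 1.33·ex + -0.69·ey = (-0.1439,-2.4091)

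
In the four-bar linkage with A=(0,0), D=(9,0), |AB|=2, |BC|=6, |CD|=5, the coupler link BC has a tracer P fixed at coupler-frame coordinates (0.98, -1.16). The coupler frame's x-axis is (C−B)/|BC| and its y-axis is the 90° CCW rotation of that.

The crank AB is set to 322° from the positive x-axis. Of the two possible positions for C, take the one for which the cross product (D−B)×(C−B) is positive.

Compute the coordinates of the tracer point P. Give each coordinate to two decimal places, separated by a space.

A=(0,0), D=(9.00,0)
B = A + 2.00·(cos322°, sin322°) = (1.5760, -1.2313)
|BD| = 7.5254
circle(B,6.00) ∩ circle(D,5.00): a=4.4936, h=3.9759
  candidates: C₊=(5.3585,3.4263) cross=29.920; C₋=(6.6596,-4.4184) cross=-29.920
  mode + wants cross > 0 → take C=(5.3585,3.4263) (cross=29.920)
ex = (C−B)/|BC| = (0.6304,0.7763); ey = (-0.7763,0.6304)
P = B + 0.98·ex + -1.16·ey = (3.0943,-1.2019)

3.09 -1.20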